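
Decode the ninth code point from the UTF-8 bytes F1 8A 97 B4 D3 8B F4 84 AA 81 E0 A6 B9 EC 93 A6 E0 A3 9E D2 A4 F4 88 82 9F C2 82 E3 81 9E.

U+0082

Offset 0: leading byte 0xF1 = 11110001 → 4-byte char #1 = F1 8A 97 B4.
Offset 4: leading byte 0xD3 = 11010011 → 2-byte char #2 = D3 8B.
Offset 6: leading byte 0xF4 = 11110100 → 4-byte char #3 = F4 84 AA 81.
Offset 10: leading byte 0xE0 = 11100000 → 3-byte char #4 = E0 A6 B9.
Offset 13: leading byte 0xEC = 11101100 → 3-byte char #5 = EC 93 A6.
Offset 16: leading byte 0xE0 = 11100000 → 3-byte char #6 = E0 A3 9E.
Offset 19: leading byte 0xD2 = 11010010 → 2-byte char #7 = D2 A4.
Offset 21: leading byte 0xF4 = 11110100 → 4-byte char #8 = F4 88 82 9F.
Offset 25: leading byte 0xC2 = 11000010 → 2-byte char #9 = C2 82.
Leading byte 0xC2 = 11000010 matches 110xxxxx → 2-byte sequence.
Byte 1: 0xC2 = 11000010, payload 00010 (5 bits).
Byte 2: 0x82 = 10000010 (10xxxxxx ✓), payload 000010.
Concatenate: 00010000010 = 0x82 (11 bits → U+0082).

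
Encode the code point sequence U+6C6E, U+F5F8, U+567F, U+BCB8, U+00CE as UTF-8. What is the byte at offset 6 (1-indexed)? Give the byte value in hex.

0xB8

1-indexed offset 6 is 0-indexed offset 5.
U+6C6E → 3-byte form E6 B1 AE at offsets 0–2.
U+F5F8 → 3-byte form EF 97 B8 at offsets 3–5.
Offset 5 falls in char 2's range; it's byte 3 of EF 97 B8 = 0xB8.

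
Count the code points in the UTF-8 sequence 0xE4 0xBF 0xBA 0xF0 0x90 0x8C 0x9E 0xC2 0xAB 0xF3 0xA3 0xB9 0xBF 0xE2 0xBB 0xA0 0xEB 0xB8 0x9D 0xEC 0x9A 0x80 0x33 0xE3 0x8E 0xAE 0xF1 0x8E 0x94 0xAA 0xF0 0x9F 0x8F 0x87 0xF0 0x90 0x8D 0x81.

Byte at offset 0: 0xE4 = 11100100 → 3-byte char (#1). Advance 3.
Byte at offset 3: 0xF0 = 11110000 → 4-byte char (#2). Advance 4.
Byte at offset 7: 0xC2 = 11000010 → 2-byte char (#3). Advance 2.
Byte at offset 9: 0xF3 = 11110011 → 4-byte char (#4). Advance 4.
Byte at offset 13: 0xE2 = 11100010 → 3-byte char (#5). Advance 3.
Byte at offset 16: 0xEB = 11101011 → 3-byte char (#6). Advance 3.
Byte at offset 19: 0xEC = 11101100 → 3-byte char (#7). Advance 3.
Byte at offset 22: 0x33 = 00110011 → 1-byte char (#8). Advance 1.
Byte at offset 23: 0xE3 = 11100011 → 3-byte char (#9). Advance 3.
Byte at offset 26: 0xF1 = 11110001 → 4-byte char (#10). Advance 4.
Byte at offset 30: 0xF0 = 11110000 → 4-byte char (#11). Advance 4.
Byte at offset 34: 0xF0 = 11110000 → 4-byte char (#12). Advance 4.
Reached end at offset 38 after 12 code points.

12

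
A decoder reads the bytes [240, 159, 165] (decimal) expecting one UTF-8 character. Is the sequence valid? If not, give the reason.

invalid (sequence truncated)

Leading byte 0xF0 = 11110000 → 4-byte form, but only 3 bytes are present.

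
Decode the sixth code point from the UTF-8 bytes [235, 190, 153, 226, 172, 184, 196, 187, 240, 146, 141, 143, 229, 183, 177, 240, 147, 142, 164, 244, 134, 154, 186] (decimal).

U+133A4

Offset 0: leading byte 0xEB = 11101011 → 3-byte char #1 = EB BE 99.
Offset 3: leading byte 0xE2 = 11100010 → 3-byte char #2 = E2 AC B8.
Offset 6: leading byte 0xC4 = 11000100 → 2-byte char #3 = C4 BB.
Offset 8: leading byte 0xF0 = 11110000 → 4-byte char #4 = F0 92 8D 8F.
Offset 12: leading byte 0xE5 = 11100101 → 3-byte char #5 = E5 B7 B1.
Offset 15: leading byte 0xF0 = 11110000 → 4-byte char #6 = F0 93 8E A4.
Leading byte 0xF0 = 11110000 matches 11110xxx → 4-byte sequence.
Byte 1: 0xF0 = 11110000, payload 000 (3 bits).
Byte 2: 0x93 = 10010011 (10xxxxxx ✓), payload 010011.
Byte 3: 0x8E = 10001110 (10xxxxxx ✓), payload 001110.
Byte 4: 0xA4 = 10100100 (10xxxxxx ✓), payload 100100.
Concatenate: 000010011001110100100 = 0x133A4 (21 bits → U+133A4).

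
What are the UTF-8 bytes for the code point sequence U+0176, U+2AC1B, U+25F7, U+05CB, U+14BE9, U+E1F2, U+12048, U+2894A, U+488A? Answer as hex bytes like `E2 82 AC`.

C5 B6 F0 AA B0 9B E2 97 B7 D7 8B F0 94 AF A9 EE 87 B2 F0 92 81 88 F0 A8 A5 8A E4 A2 8A

U+0176: 2-byte form → C5 B6.
U+2AC1B: 4-byte form → F0 AA B0 9B.
U+25F7: 3-byte form → E2 97 B7.
U+05CB: 2-byte form → D7 8B.
U+14BE9: 4-byte form → F0 94 AF A9.
U+E1F2: 3-byte form → EE 87 B2.
U+12048: 4-byte form → F0 92 81 88.
U+2894A: 4-byte form → F0 A8 A5 8A.
U+488A: 3-byte form → E4 A2 8A.
Concatenated (29 bytes): C5 B6 F0 AA B0 9B E2 97 B7 D7 8B F0 94 AF A9 EE 87 B2 F0 92 81 88 F0 A8 A5 8A E4 A2 8A.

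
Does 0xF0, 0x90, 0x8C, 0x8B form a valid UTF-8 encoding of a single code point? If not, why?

valid

Leading byte 0xF0 = 11110000 → 4-byte form.
Continuation bytes 0x90=10010000, 0x8C=10001100, 0x8B=10001011 all match 10xxxxxx.
Decoded value 0x1030B is ≥ 0x10000 (shortest form) and not a surrogate.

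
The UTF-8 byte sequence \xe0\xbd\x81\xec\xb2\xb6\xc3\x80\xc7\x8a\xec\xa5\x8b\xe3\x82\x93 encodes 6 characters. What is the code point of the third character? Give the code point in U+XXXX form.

Offset 0: leading byte 0xE0 = 11100000 → 3-byte char #1 = E0 BD 81.
Offset 3: leading byte 0xEC = 11101100 → 3-byte char #2 = EC B2 B6.
Offset 6: leading byte 0xC3 = 11000011 → 2-byte char #3 = C3 80.
Leading byte 0xC3 = 11000011 matches 110xxxxx → 2-byte sequence.
Byte 1: 0xC3 = 11000011, payload 00011 (5 bits).
Byte 2: 0x80 = 10000000 (10xxxxxx ✓), payload 000000.
Concatenate: 00011000000 = 0xC0 (11 bits → U+00C0).

U+00C0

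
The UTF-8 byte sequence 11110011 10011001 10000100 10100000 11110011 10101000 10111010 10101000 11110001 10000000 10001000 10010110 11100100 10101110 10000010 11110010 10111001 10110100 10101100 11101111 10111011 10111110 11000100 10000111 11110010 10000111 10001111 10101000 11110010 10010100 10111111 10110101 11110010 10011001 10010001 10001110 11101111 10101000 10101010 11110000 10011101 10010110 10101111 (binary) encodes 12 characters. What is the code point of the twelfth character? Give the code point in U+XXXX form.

Offset 0: leading byte 0xF3 = 11110011 → 4-byte char #1 = F3 99 84 A0.
Offset 4: leading byte 0xF3 = 11110011 → 4-byte char #2 = F3 A8 BA A8.
Offset 8: leading byte 0xF1 = 11110001 → 4-byte char #3 = F1 80 88 96.
Offset 12: leading byte 0xE4 = 11100100 → 3-byte char #4 = E4 AE 82.
Offset 15: leading byte 0xF2 = 11110010 → 4-byte char #5 = F2 B9 B4 AC.
Offset 19: leading byte 0xEF = 11101111 → 3-byte char #6 = EF BB BE.
Offset 22: leading byte 0xC4 = 11000100 → 2-byte char #7 = C4 87.
Offset 24: leading byte 0xF2 = 11110010 → 4-byte char #8 = F2 87 8F A8.
Offset 28: leading byte 0xF2 = 11110010 → 4-byte char #9 = F2 94 BF B5.
Offset 32: leading byte 0xF2 = 11110010 → 4-byte char #10 = F2 99 91 8E.
Offset 36: leading byte 0xEF = 11101111 → 3-byte char #11 = EF A8 AA.
Offset 39: leading byte 0xF0 = 11110000 → 4-byte char #12 = F0 9D 96 AF.
Leading byte 0xF0 = 11110000 matches 11110xxx → 4-byte sequence.
Byte 1: 0xF0 = 11110000, payload 000 (3 bits).
Byte 2: 0x9D = 10011101 (10xxxxxx ✓), payload 011101.
Byte 3: 0x96 = 10010110 (10xxxxxx ✓), payload 010110.
Byte 4: 0xAF = 10101111 (10xxxxxx ✓), payload 101111.
Concatenate: 000011101010110101111 = 0x1D5AF (21 bits → U+1D5AF).

U+1D5AF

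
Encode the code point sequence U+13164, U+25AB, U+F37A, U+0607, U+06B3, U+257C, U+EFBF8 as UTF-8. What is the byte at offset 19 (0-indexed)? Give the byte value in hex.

U+13164 → 4-byte form F0 93 85 A4 at offsets 0–3.
U+25AB → 3-byte form E2 96 AB at offsets 4–6.
U+F37A → 3-byte form EF 8D BA at offsets 7–9.
U+0607 → 2-byte form D8 87 at offsets 10–11.
U+06B3 → 2-byte form DA B3 at offsets 12–13.
U+257C → 3-byte form E2 95 BC at offsets 14–16.
U+EFBF8 → 4-byte form F3 AF AF B8 at offsets 17–20.
Offset 19 falls in char 7's range; it's byte 3 of F3 AF AF B8 = 0xAF.

0xAF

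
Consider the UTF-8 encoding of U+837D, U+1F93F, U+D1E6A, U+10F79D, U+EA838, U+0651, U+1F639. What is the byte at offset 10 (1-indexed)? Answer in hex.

0xB9

1-indexed offset 10 is 0-indexed offset 9.
U+837D → 3-byte form E8 8D BD at offsets 0–2.
U+1F93F → 4-byte form F0 9F A4 BF at offsets 3–6.
U+D1E6A → 4-byte form F3 91 B9 AA at offsets 7–10.
Offset 9 falls in char 3's range; it's byte 3 of F3 91 B9 AA = 0xB9.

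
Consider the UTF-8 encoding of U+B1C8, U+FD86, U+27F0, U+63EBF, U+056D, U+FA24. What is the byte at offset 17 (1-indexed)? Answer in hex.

0xA8

1-indexed offset 17 is 0-indexed offset 16.
U+B1C8 → 3-byte form EB 87 88 at offsets 0–2.
U+FD86 → 3-byte form EF B6 86 at offsets 3–5.
U+27F0 → 3-byte form E2 9F B0 at offsets 6–8.
U+63EBF → 4-byte form F1 A3 BA BF at offsets 9–12.
U+056D → 2-byte form D5 AD at offsets 13–14.
U+FA24 → 3-byte form EF A8 A4 at offsets 15–17.
Offset 16 falls in char 6's range; it's byte 2 of EF A8 A4 = 0xA8.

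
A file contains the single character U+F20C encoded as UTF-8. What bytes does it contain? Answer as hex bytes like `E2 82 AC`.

U+F20C = 0xF20C = 61964 decimal. In range U+0800–U+FFFF → 3-byte form: 1110xxxx 10xxxxxx 10xxxxxx.
Binary (16 bits): 1111001000001100.
Split 4+6+6: 1111 | 001000 | 001100.
Byte 1: 11101111 = 0xEF.
Byte 2: 10001000 = 0x88.
Byte 3: 10001100 = 0x8C.

EF 88 8C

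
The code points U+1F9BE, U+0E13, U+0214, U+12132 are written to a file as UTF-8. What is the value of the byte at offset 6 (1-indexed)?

0xB8

1-indexed offset 6 is 0-indexed offset 5.
U+1F9BE → 4-byte form F0 9F A6 BE at offsets 0–3.
U+0E13 → 3-byte form E0 B8 93 at offsets 4–6.
Offset 5 falls in char 2's range; it's byte 2 of E0 B8 93 = 0xB8.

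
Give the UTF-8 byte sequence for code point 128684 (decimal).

U+1F6AC = 0x1F6AC = 128684 decimal. In range U+10000–U+10FFFF → 4-byte form: 11110xxx 10xxxxxx 10xxxxxx 10xxxxxx.
Binary (21 bits): 000011111011010101100.
Split 3+6+6+6: 000 | 011111 | 011010 | 101100.
Byte 1: 11110000 = 0xF0.
Byte 2: 10011111 = 0x9F.
Byte 3: 10011010 = 0x9A.
Byte 4: 10101100 = 0xAC.

F0 9F 9A AC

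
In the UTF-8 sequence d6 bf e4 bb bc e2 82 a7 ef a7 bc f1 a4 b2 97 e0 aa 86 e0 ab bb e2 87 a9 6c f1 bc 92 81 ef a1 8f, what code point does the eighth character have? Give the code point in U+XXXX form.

U+21E9

Offset 0: leading byte 0xD6 = 11010110 → 2-byte char #1 = D6 BF.
Offset 2: leading byte 0xE4 = 11100100 → 3-byte char #2 = E4 BB BC.
Offset 5: leading byte 0xE2 = 11100010 → 3-byte char #3 = E2 82 A7.
Offset 8: leading byte 0xEF = 11101111 → 3-byte char #4 = EF A7 BC.
Offset 11: leading byte 0xF1 = 11110001 → 4-byte char #5 = F1 A4 B2 97.
Offset 15: leading byte 0xE0 = 11100000 → 3-byte char #6 = E0 AA 86.
Offset 18: leading byte 0xE0 = 11100000 → 3-byte char #7 = E0 AB BB.
Offset 21: leading byte 0xE2 = 11100010 → 3-byte char #8 = E2 87 A9.
Leading byte 0xE2 = 11100010 matches 1110xxxx → 3-byte sequence.
Byte 1: 0xE2 = 11100010, payload 0010 (4 bits).
Byte 2: 0x87 = 10000111 (10xxxxxx ✓), payload 000111.
Byte 3: 0xA9 = 10101001 (10xxxxxx ✓), payload 101001.
Concatenate: 0010000111101001 = 0x21E9 (16 bits → U+21E9).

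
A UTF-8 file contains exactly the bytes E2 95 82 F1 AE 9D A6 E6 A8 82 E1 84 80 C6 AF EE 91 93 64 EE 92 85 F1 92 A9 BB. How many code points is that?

Byte at offset 0: 0xE2 = 11100010 → 3-byte char (#1). Advance 3.
Byte at offset 3: 0xF1 = 11110001 → 4-byte char (#2). Advance 4.
Byte at offset 7: 0xE6 = 11100110 → 3-byte char (#3). Advance 3.
Byte at offset 10: 0xE1 = 11100001 → 3-byte char (#4). Advance 3.
Byte at offset 13: 0xC6 = 11000110 → 2-byte char (#5). Advance 2.
Byte at offset 15: 0xEE = 11101110 → 3-byte char (#6). Advance 3.
Byte at offset 18: 0x64 = 01100100 → 1-byte char (#7). Advance 1.
Byte at offset 19: 0xEE = 11101110 → 3-byte char (#8). Advance 3.
Byte at offset 22: 0xF1 = 11110001 → 4-byte char (#9). Advance 4.
Reached end at offset 26 after 9 code points.

9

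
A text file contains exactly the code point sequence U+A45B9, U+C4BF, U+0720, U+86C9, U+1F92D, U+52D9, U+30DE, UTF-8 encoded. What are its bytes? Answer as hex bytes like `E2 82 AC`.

U+A45B9: 4-byte form → F2 A4 96 B9.
U+C4BF: 3-byte form → EC 92 BF.
U+0720: 2-byte form → DC A0.
U+86C9: 3-byte form → E8 9B 89.
U+1F92D: 4-byte form → F0 9F A4 AD.
U+52D9: 3-byte form → E5 8B 99.
U+30DE: 3-byte form → E3 83 9E.
Concatenated (22 bytes): F2 A4 96 B9 EC 92 BF DC A0 E8 9B 89 F0 9F A4 AD E5 8B 99 E3 83 9E.

F2 A4 96 B9 EC 92 BF DC A0 E8 9B 89 F0 9F A4 AD E5 8B 99 E3 83 9E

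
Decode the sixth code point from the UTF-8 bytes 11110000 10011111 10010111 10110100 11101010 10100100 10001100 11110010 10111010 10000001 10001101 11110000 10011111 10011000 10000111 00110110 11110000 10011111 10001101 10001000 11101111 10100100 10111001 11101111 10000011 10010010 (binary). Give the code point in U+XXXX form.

Offset 0: leading byte 0xF0 = 11110000 → 4-byte char #1 = F0 9F 97 B4.
Offset 4: leading byte 0xEA = 11101010 → 3-byte char #2 = EA A4 8C.
Offset 7: leading byte 0xF2 = 11110010 → 4-byte char #3 = F2 BA 81 8D.
Offset 11: leading byte 0xF0 = 11110000 → 4-byte char #4 = F0 9F 98 87.
Offset 15: leading byte 0x36 = 00110110 → 1-byte char #5 = 36.
Offset 16: leading byte 0xF0 = 11110000 → 4-byte char #6 = F0 9F 8D 88.
Leading byte 0xF0 = 11110000 matches 11110xxx → 4-byte sequence.
Byte 1: 0xF0 = 11110000, payload 000 (3 bits).
Byte 2: 0x9F = 10011111 (10xxxxxx ✓), payload 011111.
Byte 3: 0x8D = 10001101 (10xxxxxx ✓), payload 001101.
Byte 4: 0x88 = 10001000 (10xxxxxx ✓), payload 001000.
Concatenate: 000011111001101001000 = 0x1F348 (21 bits → U+1F348).

U+1F348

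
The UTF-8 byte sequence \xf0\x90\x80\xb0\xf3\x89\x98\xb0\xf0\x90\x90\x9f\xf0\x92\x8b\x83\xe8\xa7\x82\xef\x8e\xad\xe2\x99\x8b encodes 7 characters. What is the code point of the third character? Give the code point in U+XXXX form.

U+1041F

Offset 0: leading byte 0xF0 = 11110000 → 4-byte char #1 = F0 90 80 B0.
Offset 4: leading byte 0xF3 = 11110011 → 4-byte char #2 = F3 89 98 B0.
Offset 8: leading byte 0xF0 = 11110000 → 4-byte char #3 = F0 90 90 9F.
Leading byte 0xF0 = 11110000 matches 11110xxx → 4-byte sequence.
Byte 1: 0xF0 = 11110000, payload 000 (3 bits).
Byte 2: 0x90 = 10010000 (10xxxxxx ✓), payload 010000.
Byte 3: 0x90 = 10010000 (10xxxxxx ✓), payload 010000.
Byte 4: 0x9F = 10011111 (10xxxxxx ✓), payload 011111.
Concatenate: 000010000010000011111 = 0x1041F (21 bits → U+1041F).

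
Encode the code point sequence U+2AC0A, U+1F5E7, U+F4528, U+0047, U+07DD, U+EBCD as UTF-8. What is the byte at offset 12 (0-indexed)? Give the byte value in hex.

0x47

U+2AC0A → 4-byte form F0 AA B0 8A at offsets 0–3.
U+1F5E7 → 4-byte form F0 9F 97 A7 at offsets 4–7.
U+F4528 → 4-byte form F3 B4 94 A8 at offsets 8–11.
U+0047 → 1-byte form 47 at offsets 12–12.
Offset 12 falls in char 4's range; it's byte 1 of 47 = 0x47.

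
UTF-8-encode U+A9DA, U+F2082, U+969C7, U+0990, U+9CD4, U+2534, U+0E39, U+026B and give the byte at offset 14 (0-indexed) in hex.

U+A9DA → 3-byte form EA A7 9A at offsets 0–2.
U+F2082 → 4-byte form F3 B2 82 82 at offsets 3–6.
U+969C7 → 4-byte form F2 96 A7 87 at offsets 7–10.
U+0990 → 3-byte form E0 A6 90 at offsets 11–13.
U+9CD4 → 3-byte form E9 B3 94 at offsets 14–16.
Offset 14 falls in char 5's range; it's byte 1 of E9 B3 94 = 0xE9.

0xE9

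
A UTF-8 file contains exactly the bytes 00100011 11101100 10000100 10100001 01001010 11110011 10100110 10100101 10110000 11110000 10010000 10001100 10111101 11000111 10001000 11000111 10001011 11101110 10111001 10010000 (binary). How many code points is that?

Byte at offset 0: 0x23 = 00100011 → 1-byte char (#1). Advance 1.
Byte at offset 1: 0xEC = 11101100 → 3-byte char (#2). Advance 3.
Byte at offset 4: 0x4A = 01001010 → 1-byte char (#3). Advance 1.
Byte at offset 5: 0xF3 = 11110011 → 4-byte char (#4). Advance 4.
Byte at offset 9: 0xF0 = 11110000 → 4-byte char (#5). Advance 4.
Byte at offset 13: 0xC7 = 11000111 → 2-byte char (#6). Advance 2.
Byte at offset 15: 0xC7 = 11000111 → 2-byte char (#7). Advance 2.
Byte at offset 17: 0xEE = 11101110 → 3-byte char (#8). Advance 3.
Reached end at offset 20 after 8 code points.

8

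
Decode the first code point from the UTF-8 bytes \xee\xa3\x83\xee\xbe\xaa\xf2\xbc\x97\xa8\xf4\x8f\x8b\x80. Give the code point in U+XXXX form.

U+E8C3

Offset 0: leading byte 0xEE = 11101110 → 3-byte char #1 = EE A3 83.
Leading byte 0xEE = 11101110 matches 1110xxxx → 3-byte sequence.
Byte 1: 0xEE = 11101110, payload 1110 (4 bits).
Byte 2: 0xA3 = 10100011 (10xxxxxx ✓), payload 100011.
Byte 3: 0x83 = 10000011 (10xxxxxx ✓), payload 000011.
Concatenate: 1110100011000011 = 0xE8C3 (16 bits → U+E8C3).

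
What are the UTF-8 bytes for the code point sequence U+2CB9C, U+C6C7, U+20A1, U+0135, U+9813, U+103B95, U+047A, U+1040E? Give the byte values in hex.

F0 AC AE 9C EC 9B 87 E2 82 A1 C4 B5 E9 A0 93 F4 83 AE 95 D1 BA F0 90 90 8E

U+2CB9C: 4-byte form → F0 AC AE 9C.
U+C6C7: 3-byte form → EC 9B 87.
U+20A1: 3-byte form → E2 82 A1.
U+0135: 2-byte form → C4 B5.
U+9813: 3-byte form → E9 A0 93.
U+103B95: 4-byte form → F4 83 AE 95.
U+047A: 2-byte form → D1 BA.
U+1040E: 4-byte form → F0 90 90 8E.
Concatenated (25 bytes): F0 AC AE 9C EC 9B 87 E2 82 A1 C4 B5 E9 A0 93 F4 83 AE 95 D1 BA F0 90 90 8E.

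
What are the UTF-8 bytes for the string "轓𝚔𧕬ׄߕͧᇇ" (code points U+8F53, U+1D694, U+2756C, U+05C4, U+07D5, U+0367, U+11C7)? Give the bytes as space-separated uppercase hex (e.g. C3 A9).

U+8F53: 3-byte form → E8 BD 93.
U+1D694: 4-byte form → F0 9D 9A 94.
U+2756C: 4-byte form → F0 A7 95 AC.
U+05C4: 2-byte form → D7 84.
U+07D5: 2-byte form → DF 95.
U+0367: 2-byte form → CD A7.
U+11C7: 3-byte form → E1 87 87.
Concatenated (20 bytes): E8 BD 93 F0 9D 9A 94 F0 A7 95 AC D7 84 DF 95 CD A7 E1 87 87.

E8 BD 93 F0 9D 9A 94 F0 A7 95 AC D7 84 DF 95 CD A7 E1 87 87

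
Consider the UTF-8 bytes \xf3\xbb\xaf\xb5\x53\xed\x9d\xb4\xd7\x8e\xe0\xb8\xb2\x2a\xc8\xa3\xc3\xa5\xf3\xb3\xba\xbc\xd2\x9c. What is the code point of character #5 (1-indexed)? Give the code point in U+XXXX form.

Offset 0: leading byte 0xF3 = 11110011 → 4-byte char #1 = F3 BB AF B5.
Offset 4: leading byte 0x53 = 01010011 → 1-byte char #2 = 53.
Offset 5: leading byte 0xED = 11101101 → 3-byte char #3 = ED 9D B4.
Offset 8: leading byte 0xD7 = 11010111 → 2-byte char #4 = D7 8E.
Offset 10: leading byte 0xE0 = 11100000 → 3-byte char #5 = E0 B8 B2.
Leading byte 0xE0 = 11100000 matches 1110xxxx → 3-byte sequence.
Byte 1: 0xE0 = 11100000, payload 0000 (4 bits).
Byte 2: 0xB8 = 10111000 (10xxxxxx ✓), payload 111000.
Byte 3: 0xB2 = 10110010 (10xxxxxx ✓), payload 110010.
Concatenate: 0000111000110010 = 0xE32 (16 bits → U+0E32).

U+0E32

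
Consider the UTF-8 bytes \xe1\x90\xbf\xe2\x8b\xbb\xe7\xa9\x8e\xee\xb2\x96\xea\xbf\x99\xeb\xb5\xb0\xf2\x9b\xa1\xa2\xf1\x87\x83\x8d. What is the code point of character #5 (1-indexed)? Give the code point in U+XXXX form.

Offset 0: leading byte 0xE1 = 11100001 → 3-byte char #1 = E1 90 BF.
Offset 3: leading byte 0xE2 = 11100010 → 3-byte char #2 = E2 8B BB.
Offset 6: leading byte 0xE7 = 11100111 → 3-byte char #3 = E7 A9 8E.
Offset 9: leading byte 0xEE = 11101110 → 3-byte char #4 = EE B2 96.
Offset 12: leading byte 0xEA = 11101010 → 3-byte char #5 = EA BF 99.
Leading byte 0xEA = 11101010 matches 1110xxxx → 3-byte sequence.
Byte 1: 0xEA = 11101010, payload 1010 (4 bits).
Byte 2: 0xBF = 10111111 (10xxxxxx ✓), payload 111111.
Byte 3: 0x99 = 10011001 (10xxxxxx ✓), payload 011001.
Concatenate: 1010111111011001 = 0xAFD9 (16 bits → U+AFD9).

U+AFD9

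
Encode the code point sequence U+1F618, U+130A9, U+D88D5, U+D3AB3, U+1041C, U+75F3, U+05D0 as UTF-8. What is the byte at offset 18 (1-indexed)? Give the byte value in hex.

1-indexed offset 18 is 0-indexed offset 17.
U+1F618 → 4-byte form F0 9F 98 98 at offsets 0–3.
U+130A9 → 4-byte form F0 93 82 A9 at offsets 4–7.
U+D88D5 → 4-byte form F3 98 A3 95 at offsets 8–11.
U+D3AB3 → 4-byte form F3 93 AA B3 at offsets 12–15.
U+1041C → 4-byte form F0 90 90 9C at offsets 16–19.
Offset 17 falls in char 5's range; it's byte 2 of F0 90 90 9C = 0x90.

0x90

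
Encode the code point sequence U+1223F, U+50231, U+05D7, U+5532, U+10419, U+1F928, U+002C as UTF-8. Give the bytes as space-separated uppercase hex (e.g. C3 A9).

U+1223F: 4-byte form → F0 92 88 BF.
U+50231: 4-byte form → F1 90 88 B1.
U+05D7: 2-byte form → D7 97.
U+5532: 3-byte form → E5 94 B2.
U+10419: 4-byte form → F0 90 90 99.
U+1F928: 4-byte form → F0 9F A4 A8.
U+002C: 1-byte form → 2C.
Concatenated (22 bytes): F0 92 88 BF F1 90 88 B1 D7 97 E5 94 B2 F0 90 90 99 F0 9F A4 A8 2C.

F0 92 88 BF F1 90 88 B1 D7 97 E5 94 B2 F0 90 90 99 F0 9F A4 A8 2C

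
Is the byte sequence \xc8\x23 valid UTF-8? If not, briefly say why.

invalid (non-continuation byte where continuation expected)

Leading byte 0xC8 = 11001000 → 2-byte form.
Byte 2 is 0x23 = 00100011, which is not 10xxxxxx — expected a continuation byte.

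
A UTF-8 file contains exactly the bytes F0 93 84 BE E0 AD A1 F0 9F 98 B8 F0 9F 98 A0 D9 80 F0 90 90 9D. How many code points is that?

6

Byte at offset 0: 0xF0 = 11110000 → 4-byte char (#1). Advance 4.
Byte at offset 4: 0xE0 = 11100000 → 3-byte char (#2). Advance 3.
Byte at offset 7: 0xF0 = 11110000 → 4-byte char (#3). Advance 4.
Byte at offset 11: 0xF0 = 11110000 → 4-byte char (#4). Advance 4.
Byte at offset 15: 0xD9 = 11011001 → 2-byte char (#5). Advance 2.
Byte at offset 17: 0xF0 = 11110000 → 4-byte char (#6). Advance 4.
Reached end at offset 21 after 6 code points.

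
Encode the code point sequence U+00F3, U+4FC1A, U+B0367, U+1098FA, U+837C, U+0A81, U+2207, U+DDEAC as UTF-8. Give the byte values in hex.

U+00F3: 2-byte form → C3 B3.
U+4FC1A: 4-byte form → F1 8F B0 9A.
U+B0367: 4-byte form → F2 B0 8D A7.
U+1098FA: 4-byte form → F4 89 A3 BA.
U+837C: 3-byte form → E8 8D BC.
U+0A81: 3-byte form → E0 AA 81.
U+2207: 3-byte form → E2 88 87.
U+DDEAC: 4-byte form → F3 9D BA AC.
Concatenated (27 bytes): C3 B3 F1 8F B0 9A F2 B0 8D A7 F4 89 A3 BA E8 8D BC E0 AA 81 E2 88 87 F3 9D BA AC.

C3 B3 F1 8F B0 9A F2 B0 8D A7 F4 89 A3 BA E8 8D BC E0 AA 81 E2 88 87 F3 9D BA AC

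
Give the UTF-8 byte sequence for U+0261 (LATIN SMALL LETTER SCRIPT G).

U+0261 = 0x261 = 609 decimal. In range U+0080–U+07FF → 2-byte form: 110xxxxx 10xxxxxx.
Binary (11 bits): 01001100001.
Split 5+6: 01001 | 100001.
Byte 1: 11001001 = 0xC9.
Byte 2: 10100001 = 0xA1.

C9 A1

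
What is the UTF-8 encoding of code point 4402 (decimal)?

U+1132 = 0x1132 = 4402 decimal. In range U+0800–U+FFFF → 3-byte form: 1110xxxx 10xxxxxx 10xxxxxx.
Binary (16 bits): 0001000100110010.
Split 4+6+6: 0001 | 000100 | 110010.
Byte 1: 11100001 = 0xE1.
Byte 2: 10000100 = 0x84.
Byte 3: 10110010 = 0xB2.

E1 84 B2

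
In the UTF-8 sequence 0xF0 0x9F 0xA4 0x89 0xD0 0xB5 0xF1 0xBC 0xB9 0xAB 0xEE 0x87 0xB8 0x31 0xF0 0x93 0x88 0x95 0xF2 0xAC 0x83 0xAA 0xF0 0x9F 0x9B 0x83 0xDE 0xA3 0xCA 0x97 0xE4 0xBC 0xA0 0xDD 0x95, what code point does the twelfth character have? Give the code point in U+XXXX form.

U+0755

Offset 0: leading byte 0xF0 = 11110000 → 4-byte char #1 = F0 9F A4 89.
Offset 4: leading byte 0xD0 = 11010000 → 2-byte char #2 = D0 B5.
Offset 6: leading byte 0xF1 = 11110001 → 4-byte char #3 = F1 BC B9 AB.
Offset 10: leading byte 0xEE = 11101110 → 3-byte char #4 = EE 87 B8.
Offset 13: leading byte 0x31 = 00110001 → 1-byte char #5 = 31.
Offset 14: leading byte 0xF0 = 11110000 → 4-byte char #6 = F0 93 88 95.
Offset 18: leading byte 0xF2 = 11110010 → 4-byte char #7 = F2 AC 83 AA.
Offset 22: leading byte 0xF0 = 11110000 → 4-byte char #8 = F0 9F 9B 83.
Offset 26: leading byte 0xDE = 11011110 → 2-byte char #9 = DE A3.
Offset 28: leading byte 0xCA = 11001010 → 2-byte char #10 = CA 97.
Offset 30: leading byte 0xE4 = 11100100 → 3-byte char #11 = E4 BC A0.
Offset 33: leading byte 0xDD = 11011101 → 2-byte char #12 = DD 95.
Leading byte 0xDD = 11011101 matches 110xxxxx → 2-byte sequence.
Byte 1: 0xDD = 11011101, payload 11101 (5 bits).
Byte 2: 0x95 = 10010101 (10xxxxxx ✓), payload 010101.
Concatenate: 11101010101 = 0x755 (11 bits → U+0755).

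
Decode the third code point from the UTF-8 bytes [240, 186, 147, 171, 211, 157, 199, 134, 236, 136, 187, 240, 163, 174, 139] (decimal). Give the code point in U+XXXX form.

Offset 0: leading byte 0xF0 = 11110000 → 4-byte char #1 = F0 BA 93 AB.
Offset 4: leading byte 0xD3 = 11010011 → 2-byte char #2 = D3 9D.
Offset 6: leading byte 0xC7 = 11000111 → 2-byte char #3 = C7 86.
Leading byte 0xC7 = 11000111 matches 110xxxxx → 2-byte sequence.
Byte 1: 0xC7 = 11000111, payload 00111 (5 bits).
Byte 2: 0x86 = 10000110 (10xxxxxx ✓), payload 000110.
Concatenate: 00111000110 = 0x1C6 (11 bits → U+01C6).

U+01C6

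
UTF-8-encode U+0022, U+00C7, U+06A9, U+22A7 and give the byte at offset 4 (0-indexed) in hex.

0xA9

U+0022 → 1-byte form 22 at offsets 0–0.
U+00C7 → 2-byte form C3 87 at offsets 1–2.
U+06A9 → 2-byte form DA A9 at offsets 3–4.
Offset 4 falls in char 3's range; it's byte 2 of DA A9 = 0xA9.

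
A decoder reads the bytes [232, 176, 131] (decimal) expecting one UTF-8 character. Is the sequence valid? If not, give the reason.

valid

Leading byte 0xE8 = 11101000 → 3-byte form.
Continuation bytes 0xB0=10110000, 0x83=10000011 all match 10xxxxxx.
Decoded value 0x8C03 is ≥ 0x800 (shortest form) and not a surrogate.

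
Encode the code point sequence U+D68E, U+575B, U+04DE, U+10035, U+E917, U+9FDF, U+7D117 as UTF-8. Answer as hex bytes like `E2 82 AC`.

U+D68E: 3-byte form → ED 9A 8E.
U+575B: 3-byte form → E5 9D 9B.
U+04DE: 2-byte form → D3 9E.
U+10035: 4-byte form → F0 90 80 B5.
U+E917: 3-byte form → EE A4 97.
U+9FDF: 3-byte form → E9 BF 9F.
U+7D117: 4-byte form → F1 BD 84 97.
Concatenated (22 bytes): ED 9A 8E E5 9D 9B D3 9E F0 90 80 B5 EE A4 97 E9 BF 9F F1 BD 84 97.

ED 9A 8E E5 9D 9B D3 9E F0 90 80 B5 EE A4 97 E9 BF 9F F1 BD 84 97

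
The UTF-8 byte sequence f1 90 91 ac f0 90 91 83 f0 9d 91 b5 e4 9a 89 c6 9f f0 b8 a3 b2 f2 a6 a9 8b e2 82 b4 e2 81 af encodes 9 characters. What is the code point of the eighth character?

U+20B4

Offset 0: leading byte 0xF1 = 11110001 → 4-byte char #1 = F1 90 91 AC.
Offset 4: leading byte 0xF0 = 11110000 → 4-byte char #2 = F0 90 91 83.
Offset 8: leading byte 0xF0 = 11110000 → 4-byte char #3 = F0 9D 91 B5.
Offset 12: leading byte 0xE4 = 11100100 → 3-byte char #4 = E4 9A 89.
Offset 15: leading byte 0xC6 = 11000110 → 2-byte char #5 = C6 9F.
Offset 17: leading byte 0xF0 = 11110000 → 4-byte char #6 = F0 B8 A3 B2.
Offset 21: leading byte 0xF2 = 11110010 → 4-byte char #7 = F2 A6 A9 8B.
Offset 25: leading byte 0xE2 = 11100010 → 3-byte char #8 = E2 82 B4.
Leading byte 0xE2 = 11100010 matches 1110xxxx → 3-byte sequence.
Byte 1: 0xE2 = 11100010, payload 0010 (4 bits).
Byte 2: 0x82 = 10000010 (10xxxxxx ✓), payload 000010.
Byte 3: 0xB4 = 10110100 (10xxxxxx ✓), payload 110100.
Concatenate: 0010000010110100 = 0x20B4 (16 bits → U+20B4).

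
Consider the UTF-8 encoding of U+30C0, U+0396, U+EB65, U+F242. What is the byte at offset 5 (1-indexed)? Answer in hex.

1-indexed offset 5 is 0-indexed offset 4.
U+30C0 → 3-byte form E3 83 80 at offsets 0–2.
U+0396 → 2-byte form CE 96 at offsets 3–4.
Offset 4 falls in char 2's range; it's byte 2 of CE 96 = 0x96.

0x96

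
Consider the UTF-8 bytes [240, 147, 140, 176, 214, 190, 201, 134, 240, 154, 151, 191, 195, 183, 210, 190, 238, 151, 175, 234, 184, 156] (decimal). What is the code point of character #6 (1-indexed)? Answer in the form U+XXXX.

Offset 0: leading byte 0xF0 = 11110000 → 4-byte char #1 = F0 93 8C B0.
Offset 4: leading byte 0xD6 = 11010110 → 2-byte char #2 = D6 BE.
Offset 6: leading byte 0xC9 = 11001001 → 2-byte char #3 = C9 86.
Offset 8: leading byte 0xF0 = 11110000 → 4-byte char #4 = F0 9A 97 BF.
Offset 12: leading byte 0xC3 = 11000011 → 2-byte char #5 = C3 B7.
Offset 14: leading byte 0xD2 = 11010010 → 2-byte char #6 = D2 BE.
Leading byte 0xD2 = 11010010 matches 110xxxxx → 2-byte sequence.
Byte 1: 0xD2 = 11010010, payload 10010 (5 bits).
Byte 2: 0xBE = 10111110 (10xxxxxx ✓), payload 111110.
Concatenate: 10010111110 = 0x4BE (11 bits → U+04BE).

U+04BE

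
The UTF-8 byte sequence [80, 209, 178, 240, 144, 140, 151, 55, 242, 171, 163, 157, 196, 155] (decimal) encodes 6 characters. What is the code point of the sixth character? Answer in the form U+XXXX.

U+011B

Offset 0: leading byte 0x50 = 01010000 → 1-byte char #1 = 50.
Offset 1: leading byte 0xD1 = 11010001 → 2-byte char #2 = D1 B2.
Offset 3: leading byte 0xF0 = 11110000 → 4-byte char #3 = F0 90 8C 97.
Offset 7: leading byte 0x37 = 00110111 → 1-byte char #4 = 37.
Offset 8: leading byte 0xF2 = 11110010 → 4-byte char #5 = F2 AB A3 9D.
Offset 12: leading byte 0xC4 = 11000100 → 2-byte char #6 = C4 9B.
Leading byte 0xC4 = 11000100 matches 110xxxxx → 2-byte sequence.
Byte 1: 0xC4 = 11000100, payload 00100 (5 bits).
Byte 2: 0x9B = 10011011 (10xxxxxx ✓), payload 011011.
Concatenate: 00100011011 = 0x11B (11 bits → U+011B).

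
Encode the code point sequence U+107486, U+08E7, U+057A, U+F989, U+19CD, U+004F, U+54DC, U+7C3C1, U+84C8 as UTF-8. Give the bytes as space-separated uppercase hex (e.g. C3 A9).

F4 87 92 86 E0 A3 A7 D5 BA EF A6 89 E1 A7 8D 4F E5 93 9C F1 BC 8F 81 E8 93 88

U+107486: 4-byte form → F4 87 92 86.
U+08E7: 3-byte form → E0 A3 A7.
U+057A: 2-byte form → D5 BA.
U+F989: 3-byte form → EF A6 89.
U+19CD: 3-byte form → E1 A7 8D.
U+004F: 1-byte form → 4F.
U+54DC: 3-byte form → E5 93 9C.
U+7C3C1: 4-byte form → F1 BC 8F 81.
U+84C8: 3-byte form → E8 93 88.
Concatenated (26 bytes): F4 87 92 86 E0 A3 A7 D5 BA EF A6 89 E1 A7 8D 4F E5 93 9C F1 BC 8F 81 E8 93 88.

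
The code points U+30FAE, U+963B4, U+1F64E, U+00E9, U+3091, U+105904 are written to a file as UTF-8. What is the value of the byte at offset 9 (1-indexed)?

1-indexed offset 9 is 0-indexed offset 8.
U+30FAE → 4-byte form F0 B0 BE AE at offsets 0–3.
U+963B4 → 4-byte form F2 96 8E B4 at offsets 4–7.
U+1F64E → 4-byte form F0 9F 99 8E at offsets 8–11.
Offset 8 falls in char 3's range; it's byte 1 of F0 9F 99 8E = 0xF0.

0xF0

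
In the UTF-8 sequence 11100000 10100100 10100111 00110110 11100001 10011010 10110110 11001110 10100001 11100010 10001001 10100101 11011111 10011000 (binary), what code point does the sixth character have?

Offset 0: leading byte 0xE0 = 11100000 → 3-byte char #1 = E0 A4 A7.
Offset 3: leading byte 0x36 = 00110110 → 1-byte char #2 = 36.
Offset 4: leading byte 0xE1 = 11100001 → 3-byte char #3 = E1 9A B6.
Offset 7: leading byte 0xCE = 11001110 → 2-byte char #4 = CE A1.
Offset 9: leading byte 0xE2 = 11100010 → 3-byte char #5 = E2 89 A5.
Offset 12: leading byte 0xDF = 11011111 → 2-byte char #6 = DF 98.
Leading byte 0xDF = 11011111 matches 110xxxxx → 2-byte sequence.
Byte 1: 0xDF = 11011111, payload 11111 (5 bits).
Byte 2: 0x98 = 10011000 (10xxxxxx ✓), payload 011000.
Concatenate: 11111011000 = 0x7D8 (11 bits → U+07D8).

U+07D8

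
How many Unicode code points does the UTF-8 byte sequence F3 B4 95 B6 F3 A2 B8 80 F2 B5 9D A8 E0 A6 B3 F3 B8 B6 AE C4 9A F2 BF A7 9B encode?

Byte at offset 0: 0xF3 = 11110011 → 4-byte char (#1). Advance 4.
Byte at offset 4: 0xF3 = 11110011 → 4-byte char (#2). Advance 4.
Byte at offset 8: 0xF2 = 11110010 → 4-byte char (#3). Advance 4.
Byte at offset 12: 0xE0 = 11100000 → 3-byte char (#4). Advance 3.
Byte at offset 15: 0xF3 = 11110011 → 4-byte char (#5). Advance 4.
Byte at offset 19: 0xC4 = 11000100 → 2-byte char (#6). Advance 2.
Byte at offset 21: 0xF2 = 11110010 → 4-byte char (#7). Advance 4.
Reached end at offset 25 after 7 code points.

7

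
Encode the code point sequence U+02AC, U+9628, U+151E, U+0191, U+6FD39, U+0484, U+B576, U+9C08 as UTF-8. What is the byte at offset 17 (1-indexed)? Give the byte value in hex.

0xEB

1-indexed offset 17 is 0-indexed offset 16.
U+02AC → 2-byte form CA AC at offsets 0–1.
U+9628 → 3-byte form E9 98 A8 at offsets 2–4.
U+151E → 3-byte form E1 94 9E at offsets 5–7.
U+0191 → 2-byte form C6 91 at offsets 8–9.
U+6FD39 → 4-byte form F1 AF B4 B9 at offsets 10–13.
U+0484 → 2-byte form D2 84 at offsets 14–15.
U+B576 → 3-byte form EB 95 B6 at offsets 16–18.
Offset 16 falls in char 7's range; it's byte 1 of EB 95 B6 = 0xEB.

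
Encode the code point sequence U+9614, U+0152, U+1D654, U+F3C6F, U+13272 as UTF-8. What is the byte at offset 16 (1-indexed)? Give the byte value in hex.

1-indexed offset 16 is 0-indexed offset 15.
U+9614 → 3-byte form E9 98 94 at offsets 0–2.
U+0152 → 2-byte form C5 92 at offsets 3–4.
U+1D654 → 4-byte form F0 9D 99 94 at offsets 5–8.
U+F3C6F → 4-byte form F3 B3 B1 AF at offsets 9–12.
U+13272 → 4-byte form F0 93 89 B2 at offsets 13–16.
Offset 15 falls in char 5's range; it's byte 3 of F0 93 89 B2 = 0x89.

0x89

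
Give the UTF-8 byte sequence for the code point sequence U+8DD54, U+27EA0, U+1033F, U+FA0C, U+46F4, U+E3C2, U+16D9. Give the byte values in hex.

F2 8D B5 94 F0 A7 BA A0 F0 90 8C BF EF A8 8C E4 9B B4 EE 8F 82 E1 9B 99

U+8DD54: 4-byte form → F2 8D B5 94.
U+27EA0: 4-byte form → F0 A7 BA A0.
U+1033F: 4-byte form → F0 90 8C BF.
U+FA0C: 3-byte form → EF A8 8C.
U+46F4: 3-byte form → E4 9B B4.
U+E3C2: 3-byte form → EE 8F 82.
U+16D9: 3-byte form → E1 9B 99.
Concatenated (24 bytes): F2 8D B5 94 F0 A7 BA A0 F0 90 8C BF EF A8 8C E4 9B B4 EE 8F 82 E1 9B 99.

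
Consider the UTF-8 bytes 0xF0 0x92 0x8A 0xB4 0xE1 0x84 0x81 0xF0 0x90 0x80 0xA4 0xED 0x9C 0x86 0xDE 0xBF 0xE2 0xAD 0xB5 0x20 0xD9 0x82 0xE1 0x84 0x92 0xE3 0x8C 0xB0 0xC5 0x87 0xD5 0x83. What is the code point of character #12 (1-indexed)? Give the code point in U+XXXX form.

U+0543

Offset 0: leading byte 0xF0 = 11110000 → 4-byte char #1 = F0 92 8A B4.
Offset 4: leading byte 0xE1 = 11100001 → 3-byte char #2 = E1 84 81.
Offset 7: leading byte 0xF0 = 11110000 → 4-byte char #3 = F0 90 80 A4.
Offset 11: leading byte 0xED = 11101101 → 3-byte char #4 = ED 9C 86.
Offset 14: leading byte 0xDE = 11011110 → 2-byte char #5 = DE BF.
Offset 16: leading byte 0xE2 = 11100010 → 3-byte char #6 = E2 AD B5.
Offset 19: leading byte 0x20 = 00100000 → 1-byte char #7 = 20.
Offset 20: leading byte 0xD9 = 11011001 → 2-byte char #8 = D9 82.
Offset 22: leading byte 0xE1 = 11100001 → 3-byte char #9 = E1 84 92.
Offset 25: leading byte 0xE3 = 11100011 → 3-byte char #10 = E3 8C B0.
Offset 28: leading byte 0xC5 = 11000101 → 2-byte char #11 = C5 87.
Offset 30: leading byte 0xD5 = 11010101 → 2-byte char #12 = D5 83.
Leading byte 0xD5 = 11010101 matches 110xxxxx → 2-byte sequence.
Byte 1: 0xD5 = 11010101, payload 10101 (5 bits).
Byte 2: 0x83 = 10000011 (10xxxxxx ✓), payload 000011.
Concatenate: 10101000011 = 0x543 (11 bits → U+0543).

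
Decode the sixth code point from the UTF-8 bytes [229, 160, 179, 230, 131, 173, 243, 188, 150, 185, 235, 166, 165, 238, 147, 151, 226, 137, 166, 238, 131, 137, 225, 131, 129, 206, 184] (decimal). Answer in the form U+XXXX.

U+2266

Offset 0: leading byte 0xE5 = 11100101 → 3-byte char #1 = E5 A0 B3.
Offset 3: leading byte 0xE6 = 11100110 → 3-byte char #2 = E6 83 AD.
Offset 6: leading byte 0xF3 = 11110011 → 4-byte char #3 = F3 BC 96 B9.
Offset 10: leading byte 0xEB = 11101011 → 3-byte char #4 = EB A6 A5.
Offset 13: leading byte 0xEE = 11101110 → 3-byte char #5 = EE 93 97.
Offset 16: leading byte 0xE2 = 11100010 → 3-byte char #6 = E2 89 A6.
Leading byte 0xE2 = 11100010 matches 1110xxxx → 3-byte sequence.
Byte 1: 0xE2 = 11100010, payload 0010 (4 bits).
Byte 2: 0x89 = 10001001 (10xxxxxx ✓), payload 001001.
Byte 3: 0xA6 = 10100110 (10xxxxxx ✓), payload 100110.
Concatenate: 0010001001100110 = 0x2266 (16 bits → U+2266).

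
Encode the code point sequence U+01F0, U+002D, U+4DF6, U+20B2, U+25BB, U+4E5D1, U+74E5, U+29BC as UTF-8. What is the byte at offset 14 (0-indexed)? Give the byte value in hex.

U+01F0 → 2-byte form C7 B0 at offsets 0–1.
U+002D → 1-byte form 2D at offsets 2–2.
U+4DF6 → 3-byte form E4 B7 B6 at offsets 3–5.
U+20B2 → 3-byte form E2 82 B2 at offsets 6–8.
U+25BB → 3-byte form E2 96 BB at offsets 9–11.
U+4E5D1 → 4-byte form F1 8E 97 91 at offsets 12–15.
Offset 14 falls in char 6's range; it's byte 3 of F1 8E 97 91 = 0x97.

0x97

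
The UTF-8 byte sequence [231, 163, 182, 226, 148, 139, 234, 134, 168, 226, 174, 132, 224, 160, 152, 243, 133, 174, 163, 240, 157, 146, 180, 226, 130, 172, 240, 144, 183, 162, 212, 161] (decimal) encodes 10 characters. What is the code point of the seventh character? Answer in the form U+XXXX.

Offset 0: leading byte 0xE7 = 11100111 → 3-byte char #1 = E7 A3 B6.
Offset 3: leading byte 0xE2 = 11100010 → 3-byte char #2 = E2 94 8B.
Offset 6: leading byte 0xEA = 11101010 → 3-byte char #3 = EA 86 A8.
Offset 9: leading byte 0xE2 = 11100010 → 3-byte char #4 = E2 AE 84.
Offset 12: leading byte 0xE0 = 11100000 → 3-byte char #5 = E0 A0 98.
Offset 15: leading byte 0xF3 = 11110011 → 4-byte char #6 = F3 85 AE A3.
Offset 19: leading byte 0xF0 = 11110000 → 4-byte char #7 = F0 9D 92 B4.
Leading byte 0xF0 = 11110000 matches 11110xxx → 4-byte sequence.
Byte 1: 0xF0 = 11110000, payload 000 (3 bits).
Byte 2: 0x9D = 10011101 (10xxxxxx ✓), payload 011101.
Byte 3: 0x92 = 10010010 (10xxxxxx ✓), payload 010010.
Byte 4: 0xB4 = 10110100 (10xxxxxx ✓), payload 110100.
Concatenate: 000011101010010110100 = 0x1D4B4 (21 bits → U+1D4B4).

U+1D4B4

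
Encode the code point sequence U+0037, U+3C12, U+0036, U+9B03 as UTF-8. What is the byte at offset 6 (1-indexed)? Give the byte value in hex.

0xE9

1-indexed offset 6 is 0-indexed offset 5.
U+0037 → 1-byte form 37 at offsets 0–0.
U+3C12 → 3-byte form E3 B0 92 at offsets 1–3.
U+0036 → 1-byte form 36 at offsets 4–4.
U+9B03 → 3-byte form E9 AC 83 at offsets 5–7.
Offset 5 falls in char 4's range; it's byte 1 of E9 AC 83 = 0xE9.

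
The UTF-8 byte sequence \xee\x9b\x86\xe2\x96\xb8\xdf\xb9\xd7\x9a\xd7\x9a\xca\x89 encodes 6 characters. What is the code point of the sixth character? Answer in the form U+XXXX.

Offset 0: leading byte 0xEE = 11101110 → 3-byte char #1 = EE 9B 86.
Offset 3: leading byte 0xE2 = 11100010 → 3-byte char #2 = E2 96 B8.
Offset 6: leading byte 0xDF = 11011111 → 2-byte char #3 = DF B9.
Offset 8: leading byte 0xD7 = 11010111 → 2-byte char #4 = D7 9A.
Offset 10: leading byte 0xD7 = 11010111 → 2-byte char #5 = D7 9A.
Offset 12: leading byte 0xCA = 11001010 → 2-byte char #6 = CA 89.
Leading byte 0xCA = 11001010 matches 110xxxxx → 2-byte sequence.
Byte 1: 0xCA = 11001010, payload 01010 (5 bits).
Byte 2: 0x89 = 10001001 (10xxxxxx ✓), payload 001001.
Concatenate: 01010001001 = 0x289 (11 bits → U+0289).

U+0289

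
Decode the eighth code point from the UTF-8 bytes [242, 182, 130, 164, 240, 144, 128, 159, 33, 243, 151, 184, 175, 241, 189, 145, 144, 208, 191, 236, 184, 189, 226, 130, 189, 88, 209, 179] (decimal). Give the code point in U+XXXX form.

Offset 0: leading byte 0xF2 = 11110010 → 4-byte char #1 = F2 B6 82 A4.
Offset 4: leading byte 0xF0 = 11110000 → 4-byte char #2 = F0 90 80 9F.
Offset 8: leading byte 0x21 = 00100001 → 1-byte char #3 = 21.
Offset 9: leading byte 0xF3 = 11110011 → 4-byte char #4 = F3 97 B8 AF.
Offset 13: leading byte 0xF1 = 11110001 → 4-byte char #5 = F1 BD 91 90.
Offset 17: leading byte 0xD0 = 11010000 → 2-byte char #6 = D0 BF.
Offset 19: leading byte 0xEC = 11101100 → 3-byte char #7 = EC B8 BD.
Offset 22: leading byte 0xE2 = 11100010 → 3-byte char #8 = E2 82 BD.
Leading byte 0xE2 = 11100010 matches 1110xxxx → 3-byte sequence.
Byte 1: 0xE2 = 11100010, payload 0010 (4 bits).
Byte 2: 0x82 = 10000010 (10xxxxxx ✓), payload 000010.
Byte 3: 0xBD = 10111101 (10xxxxxx ✓), payload 111101.
Concatenate: 0010000010111101 = 0x20BD (16 bits → U+20BD).

U+20BD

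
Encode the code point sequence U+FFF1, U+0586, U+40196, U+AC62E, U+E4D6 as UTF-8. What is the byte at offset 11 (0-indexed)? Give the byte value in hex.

0x98

U+FFF1 → 3-byte form EF BF B1 at offsets 0–2.
U+0586 → 2-byte form D6 86 at offsets 3–4.
U+40196 → 4-byte form F1 80 86 96 at offsets 5–8.
U+AC62E → 4-byte form F2 AC 98 AE at offsets 9–12.
Offset 11 falls in char 4's range; it's byte 3 of F2 AC 98 AE = 0x98.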